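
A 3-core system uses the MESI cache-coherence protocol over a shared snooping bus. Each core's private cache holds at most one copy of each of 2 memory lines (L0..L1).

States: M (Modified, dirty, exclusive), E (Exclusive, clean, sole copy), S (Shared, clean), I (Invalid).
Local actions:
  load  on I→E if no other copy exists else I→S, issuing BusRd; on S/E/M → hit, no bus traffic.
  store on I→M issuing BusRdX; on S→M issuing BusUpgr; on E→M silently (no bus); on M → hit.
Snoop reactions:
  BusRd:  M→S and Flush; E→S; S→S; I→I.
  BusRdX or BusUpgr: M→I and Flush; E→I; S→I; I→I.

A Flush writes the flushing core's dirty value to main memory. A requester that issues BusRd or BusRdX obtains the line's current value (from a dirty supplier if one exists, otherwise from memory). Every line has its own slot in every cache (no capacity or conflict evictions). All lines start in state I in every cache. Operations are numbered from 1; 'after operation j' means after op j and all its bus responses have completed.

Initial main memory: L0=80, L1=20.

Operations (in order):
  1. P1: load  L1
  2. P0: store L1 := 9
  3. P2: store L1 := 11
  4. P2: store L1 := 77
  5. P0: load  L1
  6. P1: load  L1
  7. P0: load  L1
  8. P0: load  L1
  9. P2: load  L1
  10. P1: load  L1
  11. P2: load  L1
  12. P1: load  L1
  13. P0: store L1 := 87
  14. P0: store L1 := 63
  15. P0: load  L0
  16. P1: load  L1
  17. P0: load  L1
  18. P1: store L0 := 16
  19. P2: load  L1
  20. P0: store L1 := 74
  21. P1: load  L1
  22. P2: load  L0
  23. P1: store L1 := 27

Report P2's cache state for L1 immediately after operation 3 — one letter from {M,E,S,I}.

state = M

  op1 P1: load  L1 → I/E/I on L1; bus BusRd; mem=20
  op2 P0: store L1 := 9 → M/I/I on L1; bus BusRdX; mem=20
  op3 P2: store L1 := 11 → I/I/M on L1; bus BusRdX Flush; mem=9
  op4 P2: store L1 := 77 → I/I/M on L1; bus (none); mem=9
  op5 P0: load  L1 → S/I/S on L1; bus BusRd Flush; mem=77
  op6 P1: load  L1 → S/S/S on L1; bus BusRd; mem=77
  op7 P0: load  L1 → S/S/S on L1; bus (none); mem=77
  op8 P0: load  L1 → S/S/S on L1; bus (none); mem=77
  op9 P2: load  L1 → S/S/S on L1; bus (none); mem=77
  op10 P1: load  L1 → S/S/S on L1; bus (none); mem=77
  op11 P2: load  L1 → S/S/S on L1; bus (none); mem=77
  op12 P1: load  L1 → S/S/S on L1; bus (none); mem=77
  op13 P0: store L1 := 87 → M/I/I on L1; bus BusUpgr; mem=77
  op14 P0: store L1 := 63 → M/I/I on L1; bus (none); mem=77
  op15 P0: load  L0 → E/I/I on L0; bus BusRd; mem=80
  op16 P1: load  L1 → S/S/I on L1; bus BusRd Flush; mem=63
  op17 P0: load  L1 → S/S/I on L1; bus (none); mem=63
  op18 P1: store L0 := 16 → I/M/I on L0; bus BusRdX; mem=80
  op19 P2: load  L1 → S/S/S on L1; bus BusRd; mem=63
  op20 P0: store L1 := 74 → M/I/I on L1; bus BusUpgr; mem=63
  op21 P1: load  L1 → S/S/I on L1; bus BusRd Flush; mem=74
  op22 P2: load  L0 → I/S/S on L0; bus BusRd Flush; mem=16
  op23 P1: store L1 := 27 → I/M/I on L1; bus BusUpgr; mem=74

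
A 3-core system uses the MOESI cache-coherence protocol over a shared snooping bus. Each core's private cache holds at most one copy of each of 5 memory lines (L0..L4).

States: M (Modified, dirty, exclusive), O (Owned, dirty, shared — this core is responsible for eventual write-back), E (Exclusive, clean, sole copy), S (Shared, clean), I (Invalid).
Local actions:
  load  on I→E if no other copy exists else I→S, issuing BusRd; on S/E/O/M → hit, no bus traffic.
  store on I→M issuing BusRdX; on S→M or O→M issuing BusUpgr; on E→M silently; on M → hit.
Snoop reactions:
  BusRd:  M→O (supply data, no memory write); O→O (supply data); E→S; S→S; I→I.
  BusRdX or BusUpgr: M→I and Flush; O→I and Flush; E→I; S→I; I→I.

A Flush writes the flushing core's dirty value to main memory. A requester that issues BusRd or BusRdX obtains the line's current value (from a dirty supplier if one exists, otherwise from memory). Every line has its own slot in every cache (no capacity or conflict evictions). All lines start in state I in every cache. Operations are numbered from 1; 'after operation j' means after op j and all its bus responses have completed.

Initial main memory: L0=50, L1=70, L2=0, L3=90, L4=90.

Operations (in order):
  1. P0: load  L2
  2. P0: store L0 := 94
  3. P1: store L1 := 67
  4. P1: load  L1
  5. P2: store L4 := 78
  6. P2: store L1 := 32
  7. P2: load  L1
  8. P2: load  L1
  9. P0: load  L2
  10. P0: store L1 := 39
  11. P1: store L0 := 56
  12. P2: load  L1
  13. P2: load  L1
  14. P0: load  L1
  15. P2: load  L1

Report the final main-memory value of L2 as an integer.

1. P0: load  L2  bus=[BusRd]  L2: P0=E P1=I P2=I  mem[L2]=0
2. P0: store L0 := 94  bus=[BusRdX]  L0: P0=M P1=I P2=I  mem[L0]=50
3. P1: store L1 := 67  bus=[BusRdX]  L1: P0=I P1=M P2=I  mem[L1]=70
4. P1: load  L1  bus=[-]  L1: P0=I P1=M P2=I  mem[L1]=70
5. P2: store L4 := 78  bus=[BusRdX]  L4: P0=I P1=I P2=M  mem[L4]=90
6. P2: store L1 := 32  bus=[BusRdX,Flush]  L1: P0=I P1=I P2=M  mem[L1]=67
7. P2: load  L1  bus=[-]  L1: P0=I P1=I P2=M  mem[L1]=67
8. P2: load  L1  bus=[-]  L1: P0=I P1=I P2=M  mem[L1]=67
9. P0: load  L2  bus=[-]  L2: P0=E P1=I P2=I  mem[L2]=0
10. P0: store L1 := 39  bus=[BusRdX,Flush]  L1: P0=M P1=I P2=I  mem[L1]=32
11. P1: store L0 := 56  bus=[BusRdX,Flush]  L0: P0=I P1=M P2=I  mem[L0]=94
12. P2: load  L1  bus=[BusRd]  L1: P0=O P1=I P2=S  mem[L1]=32
13. P2: load  L1  bus=[-]  L1: P0=O P1=I P2=S  mem[L1]=32
14. P0: load  L1  bus=[-]  L1: P0=O P1=I P2=S  mem[L1]=32
15. P2: load  L1  bus=[-]  L1: P0=O P1=I P2=S  mem[L1]=32

memory[L2] = 0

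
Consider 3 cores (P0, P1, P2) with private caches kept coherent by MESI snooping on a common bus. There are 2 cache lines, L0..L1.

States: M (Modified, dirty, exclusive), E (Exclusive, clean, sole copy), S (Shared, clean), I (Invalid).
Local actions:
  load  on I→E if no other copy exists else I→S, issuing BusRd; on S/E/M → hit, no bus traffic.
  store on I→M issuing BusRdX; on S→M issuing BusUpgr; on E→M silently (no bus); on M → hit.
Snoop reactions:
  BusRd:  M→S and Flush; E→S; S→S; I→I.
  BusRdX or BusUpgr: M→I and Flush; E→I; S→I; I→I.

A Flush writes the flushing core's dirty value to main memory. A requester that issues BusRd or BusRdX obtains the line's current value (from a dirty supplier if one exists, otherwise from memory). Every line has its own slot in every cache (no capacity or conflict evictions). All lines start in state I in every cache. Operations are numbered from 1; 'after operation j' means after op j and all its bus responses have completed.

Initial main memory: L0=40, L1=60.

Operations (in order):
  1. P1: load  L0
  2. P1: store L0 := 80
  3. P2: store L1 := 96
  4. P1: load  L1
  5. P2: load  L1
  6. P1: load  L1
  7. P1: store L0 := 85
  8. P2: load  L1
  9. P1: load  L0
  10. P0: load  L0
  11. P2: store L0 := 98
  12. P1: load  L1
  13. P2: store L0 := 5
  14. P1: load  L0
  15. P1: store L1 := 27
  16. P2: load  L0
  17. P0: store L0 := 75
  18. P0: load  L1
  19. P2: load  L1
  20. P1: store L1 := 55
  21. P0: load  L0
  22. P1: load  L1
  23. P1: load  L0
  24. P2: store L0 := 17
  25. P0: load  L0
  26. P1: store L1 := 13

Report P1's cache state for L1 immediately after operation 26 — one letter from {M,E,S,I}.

state = M

step 1: P1: load  L0  ⟶  IEI  (L0)  txn=BusRd  M[L0]=40
step 2: P1: store L0 := 80  ⟶  IMI  (L0)  txn=∅  M[L0]=40
step 3: P2: store L1 := 96  ⟶  IIM  (L1)  txn=BusRdX  M[L1]=60
step 4: P1: load  L1  ⟶  ISS  (L1)  txn=BusRd+Flush  M[L1]=96
step 5: P2: load  L1  ⟶  ISS  (L1)  txn=∅  M[L1]=96
step 6: P1: load  L1  ⟶  ISS  (L1)  txn=∅  M[L1]=96
step 7: P1: store L0 := 85  ⟶  IMI  (L0)  txn=∅  M[L0]=40
step 8: P2: load  L1  ⟶  ISS  (L1)  txn=∅  M[L1]=96
step 9: P1: load  L0  ⟶  IMI  (L0)  txn=∅  M[L0]=40
step 10: P0: load  L0  ⟶  SSI  (L0)  txn=BusRd+Flush  M[L0]=85
step 11: P2: store L0 := 98  ⟶  IIM  (L0)  txn=BusRdX  M[L0]=85
step 12: P1: load  L1  ⟶  ISS  (L1)  txn=∅  M[L1]=96
step 13: P2: store L0 := 5  ⟶  IIM  (L0)  txn=∅  M[L0]=85
step 14: P1: load  L0  ⟶  ISS  (L0)  txn=BusRd+Flush  M[L0]=5
step 15: P1: store L1 := 27  ⟶  IMI  (L1)  txn=BusUpgr  M[L1]=96
step 16: P2: load  L0  ⟶  ISS  (L0)  txn=∅  M[L0]=5
step 17: P0: store L0 := 75  ⟶  MII  (L0)  txn=BusRdX  M[L0]=5
step 18: P0: load  L1  ⟶  SSI  (L1)  txn=BusRd+Flush  M[L1]=27
step 19: P2: load  L1  ⟶  SSS  (L1)  txn=BusRd  M[L1]=27
step 20: P1: store L1 := 55  ⟶  IMI  (L1)  txn=BusUpgr  M[L1]=27
step 21: P0: load  L0  ⟶  MII  (L0)  txn=∅  M[L0]=5
step 22: P1: load  L1  ⟶  IMI  (L1)  txn=∅  M[L1]=27
step 23: P1: load  L0  ⟶  SSI  (L0)  txn=BusRd+Flush  M[L0]=75
step 24: P2: store L0 := 17  ⟶  IIM  (L0)  txn=BusRdX  M[L0]=75
step 25: P0: load  L0  ⟶  SIS  (L0)  txn=BusRd+Flush  M[L0]=17
step 26: P1: store L1 := 13  ⟶  IMI  (L1)  txn=∅  M[L1]=27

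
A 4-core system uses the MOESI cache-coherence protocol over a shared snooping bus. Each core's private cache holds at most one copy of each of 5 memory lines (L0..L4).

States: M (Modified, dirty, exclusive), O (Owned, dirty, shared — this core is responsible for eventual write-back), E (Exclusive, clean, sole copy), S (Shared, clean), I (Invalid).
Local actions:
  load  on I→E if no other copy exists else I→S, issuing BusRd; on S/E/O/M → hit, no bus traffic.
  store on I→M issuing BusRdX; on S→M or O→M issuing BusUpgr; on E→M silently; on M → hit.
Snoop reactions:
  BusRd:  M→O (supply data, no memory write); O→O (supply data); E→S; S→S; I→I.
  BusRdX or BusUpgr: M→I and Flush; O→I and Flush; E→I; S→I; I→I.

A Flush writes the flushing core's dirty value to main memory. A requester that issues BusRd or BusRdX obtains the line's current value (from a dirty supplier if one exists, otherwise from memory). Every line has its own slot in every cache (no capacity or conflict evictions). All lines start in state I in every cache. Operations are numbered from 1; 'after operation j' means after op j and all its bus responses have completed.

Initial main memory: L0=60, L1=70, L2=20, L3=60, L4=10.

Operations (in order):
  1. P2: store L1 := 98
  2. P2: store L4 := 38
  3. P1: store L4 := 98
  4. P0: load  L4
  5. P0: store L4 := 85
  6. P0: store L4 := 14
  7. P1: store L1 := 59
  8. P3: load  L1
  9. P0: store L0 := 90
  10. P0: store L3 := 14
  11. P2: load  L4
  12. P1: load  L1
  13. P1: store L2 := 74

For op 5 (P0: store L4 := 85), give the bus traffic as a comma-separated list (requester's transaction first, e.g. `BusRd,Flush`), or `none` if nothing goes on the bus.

step 1: P2: store L1 := 98  ⟶  IIMI  (L1)  txn=BusRdX  M[L1]=70
step 2: P2: store L4 := 38  ⟶  IIMI  (L4)  txn=BusRdX  M[L4]=10
step 3: P1: store L4 := 98  ⟶  IMII  (L4)  txn=BusRdX+Flush  M[L4]=38
step 4: P0: load  L4  ⟶  SOII  (L4)  txn=BusRd  M[L4]=38
step 5: P0: store L4 := 85  ⟶  MIII  (L4)  txn=BusUpgr+Flush  M[L4]=98
step 6: P0: store L4 := 14  ⟶  MIII  (L4)  txn=∅  M[L4]=98
step 7: P1: store L1 := 59  ⟶  IMII  (L1)  txn=BusRdX+Flush  M[L1]=98
step 8: P3: load  L1  ⟶  IOIS  (L1)  txn=BusRd  M[L1]=98
step 9: P0: store L0 := 90  ⟶  MIII  (L0)  txn=BusRdX  M[L0]=60
step 10: P0: store L3 := 14  ⟶  MIII  (L3)  txn=BusRdX  M[L3]=60
step 11: P2: load  L4  ⟶  OISI  (L4)  txn=BusRd  M[L4]=98
step 12: P1: load  L1  ⟶  IOIS  (L1)  txn=∅  M[L1]=98
step 13: P1: store L2 := 74  ⟶  IMII  (L2)  txn=BusRdX  M[L2]=20

bus = BusUpgr,Flush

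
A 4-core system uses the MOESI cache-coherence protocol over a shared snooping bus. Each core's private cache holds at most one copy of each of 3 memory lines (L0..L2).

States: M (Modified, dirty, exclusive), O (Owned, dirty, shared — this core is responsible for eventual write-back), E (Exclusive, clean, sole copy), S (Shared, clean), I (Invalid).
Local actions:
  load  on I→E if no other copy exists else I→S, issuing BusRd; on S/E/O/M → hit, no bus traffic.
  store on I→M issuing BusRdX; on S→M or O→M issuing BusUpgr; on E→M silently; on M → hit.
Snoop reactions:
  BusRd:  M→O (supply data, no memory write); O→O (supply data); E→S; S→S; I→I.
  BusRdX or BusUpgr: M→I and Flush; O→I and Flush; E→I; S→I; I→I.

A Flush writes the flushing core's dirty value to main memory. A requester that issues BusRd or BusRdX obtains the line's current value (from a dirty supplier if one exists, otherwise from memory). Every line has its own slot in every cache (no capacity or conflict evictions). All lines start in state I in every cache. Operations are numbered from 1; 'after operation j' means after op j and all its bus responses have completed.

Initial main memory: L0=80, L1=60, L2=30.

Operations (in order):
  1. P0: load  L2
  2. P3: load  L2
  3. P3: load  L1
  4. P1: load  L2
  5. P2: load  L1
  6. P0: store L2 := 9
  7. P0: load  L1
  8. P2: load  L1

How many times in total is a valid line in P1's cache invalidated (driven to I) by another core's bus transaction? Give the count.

invalidations = 1

step 1: P0: load  L2  ⟶  EIII  (L2)  txn=BusRd  M[L2]=30
step 2: P3: load  L2  ⟶  SIIS  (L2)  txn=BusRd  M[L2]=30
step 3: P3: load  L1  ⟶  IIIE  (L1)  txn=BusRd  M[L1]=60
step 4: P1: load  L2  ⟶  SSIS  (L2)  txn=BusRd  M[L2]=30
step 5: P2: load  L1  ⟶  IISS  (L1)  txn=BusRd  M[L1]=60
step 6: P0: store L2 := 9  ⟶  MIII  (L2)  txn=BusUpgr  M[L2]=30
step 7: P0: load  L1  ⟶  SISS  (L1)  txn=BusRd  M[L1]=60
step 8: P2: load  L1  ⟶  SISS  (L1)  txn=∅  M[L1]=60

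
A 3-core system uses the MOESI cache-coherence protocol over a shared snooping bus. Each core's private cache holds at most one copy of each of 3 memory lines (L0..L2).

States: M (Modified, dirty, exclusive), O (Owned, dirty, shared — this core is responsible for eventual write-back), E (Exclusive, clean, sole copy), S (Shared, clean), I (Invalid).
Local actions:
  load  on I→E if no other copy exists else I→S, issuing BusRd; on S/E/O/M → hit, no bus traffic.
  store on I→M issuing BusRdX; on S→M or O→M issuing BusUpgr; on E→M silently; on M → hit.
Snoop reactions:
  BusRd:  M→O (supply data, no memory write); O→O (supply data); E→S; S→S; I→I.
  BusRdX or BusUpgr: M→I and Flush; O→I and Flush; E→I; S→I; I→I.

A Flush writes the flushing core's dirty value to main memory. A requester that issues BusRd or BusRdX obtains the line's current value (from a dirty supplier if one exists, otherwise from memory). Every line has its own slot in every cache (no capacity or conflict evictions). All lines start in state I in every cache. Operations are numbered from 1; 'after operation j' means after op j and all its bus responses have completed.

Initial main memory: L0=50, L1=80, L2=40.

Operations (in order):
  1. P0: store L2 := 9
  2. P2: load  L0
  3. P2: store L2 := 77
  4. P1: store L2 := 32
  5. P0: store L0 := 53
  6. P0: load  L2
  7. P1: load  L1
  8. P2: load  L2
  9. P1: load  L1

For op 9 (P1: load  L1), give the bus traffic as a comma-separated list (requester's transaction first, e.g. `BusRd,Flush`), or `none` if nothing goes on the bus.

step 1: P0: store L2 := 9  ⟶  MII  (L2)  txn=BusRdX  M[L2]=40
step 2: P2: load  L0  ⟶  IIE  (L0)  txn=BusRd  M[L0]=50
step 3: P2: store L2 := 77  ⟶  IIM  (L2)  txn=BusRdX+Flush  M[L2]=9
step 4: P1: store L2 := 32  ⟶  IMI  (L2)  txn=BusRdX+Flush  M[L2]=77
step 5: P0: store L0 := 53  ⟶  MII  (L0)  txn=BusRdX  M[L0]=50
step 6: P0: load  L2  ⟶  SOI  (L2)  txn=BusRd  M[L2]=77
step 7: P1: load  L1  ⟶  IEI  (L1)  txn=BusRd  M[L1]=80
step 8: P2: load  L2  ⟶  SOS  (L2)  txn=BusRd  M[L2]=77
step 9: P1: load  L1  ⟶  IEI  (L1)  txn=∅  M[L1]=80

bus = none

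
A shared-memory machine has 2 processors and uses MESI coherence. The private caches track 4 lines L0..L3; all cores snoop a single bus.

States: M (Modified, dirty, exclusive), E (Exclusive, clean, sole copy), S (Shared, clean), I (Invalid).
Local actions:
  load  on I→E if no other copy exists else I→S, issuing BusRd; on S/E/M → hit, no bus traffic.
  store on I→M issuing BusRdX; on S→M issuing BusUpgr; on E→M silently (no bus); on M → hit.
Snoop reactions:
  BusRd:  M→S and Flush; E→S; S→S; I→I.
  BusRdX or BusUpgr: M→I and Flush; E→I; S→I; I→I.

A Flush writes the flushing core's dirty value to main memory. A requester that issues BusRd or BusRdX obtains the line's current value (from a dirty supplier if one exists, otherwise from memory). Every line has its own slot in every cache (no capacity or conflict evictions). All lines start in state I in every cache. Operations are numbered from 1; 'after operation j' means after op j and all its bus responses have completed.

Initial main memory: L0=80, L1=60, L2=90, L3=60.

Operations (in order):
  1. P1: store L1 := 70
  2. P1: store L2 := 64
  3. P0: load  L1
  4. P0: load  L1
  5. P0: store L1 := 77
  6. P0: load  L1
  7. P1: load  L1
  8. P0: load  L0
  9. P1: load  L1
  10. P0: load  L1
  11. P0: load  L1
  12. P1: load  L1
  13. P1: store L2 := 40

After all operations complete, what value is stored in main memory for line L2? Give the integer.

1. P1: store L1 := 70  bus=[BusRdX]  L1: P0=I P1=M  mem[L1]=60
2. P1: store L2 := 64  bus=[BusRdX]  L2: P0=I P1=M  mem[L2]=90
3. P0: load  L1  bus=[BusRd,Flush]  L1: P0=S P1=S  mem[L1]=70
4. P0: load  L1  bus=[-]  L1: P0=S P1=S  mem[L1]=70
5. P0: store L1 := 77  bus=[BusUpgr]  L1: P0=M P1=I  mem[L1]=70
6. P0: load  L1  bus=[-]  L1: P0=M P1=I  mem[L1]=70
7. P1: load  L1  bus=[BusRd,Flush]  L1: P0=S P1=S  mem[L1]=77
8. P0: load  L0  bus=[BusRd]  L0: P0=E P1=I  mem[L0]=80
9. P1: load  L1  bus=[-]  L1: P0=S P1=S  mem[L1]=77
10. P0: load  L1  bus=[-]  L1: P0=S P1=S  mem[L1]=77
11. P0: load  L1  bus=[-]  L1: P0=S P1=S  mem[L1]=77
12. P1: load  L1  bus=[-]  L1: P0=S P1=S  mem[L1]=77
13. P1: store L2 := 40  bus=[-]  L2: P0=I P1=M  mem[L2]=90

memory[L2] = 90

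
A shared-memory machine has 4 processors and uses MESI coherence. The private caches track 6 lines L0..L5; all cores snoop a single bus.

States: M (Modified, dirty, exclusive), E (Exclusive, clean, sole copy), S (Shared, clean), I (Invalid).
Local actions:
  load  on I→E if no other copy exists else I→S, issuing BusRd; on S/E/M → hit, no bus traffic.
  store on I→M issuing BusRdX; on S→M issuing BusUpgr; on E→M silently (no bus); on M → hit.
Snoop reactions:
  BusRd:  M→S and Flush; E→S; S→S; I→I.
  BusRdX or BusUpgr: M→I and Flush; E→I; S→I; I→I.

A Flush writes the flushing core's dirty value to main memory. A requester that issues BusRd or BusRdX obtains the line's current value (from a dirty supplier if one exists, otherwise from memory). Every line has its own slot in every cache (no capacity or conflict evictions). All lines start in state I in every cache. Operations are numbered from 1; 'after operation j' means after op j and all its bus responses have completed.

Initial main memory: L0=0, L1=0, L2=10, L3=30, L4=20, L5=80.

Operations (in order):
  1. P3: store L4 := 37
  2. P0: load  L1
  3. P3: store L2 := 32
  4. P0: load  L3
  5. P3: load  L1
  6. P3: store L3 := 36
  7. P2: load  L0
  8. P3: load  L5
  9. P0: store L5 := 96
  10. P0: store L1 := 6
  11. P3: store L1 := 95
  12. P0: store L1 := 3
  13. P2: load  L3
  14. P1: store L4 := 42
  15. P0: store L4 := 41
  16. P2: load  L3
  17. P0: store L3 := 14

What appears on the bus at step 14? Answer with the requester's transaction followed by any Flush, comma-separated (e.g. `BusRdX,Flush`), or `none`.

  op1 P3: store L4 := 37 → I/I/I/M on L4; bus BusRdX; mem=20
  op2 P0: load  L1 → E/I/I/I on L1; bus BusRd; mem=0
  op3 P3: store L2 := 32 → I/I/I/M on L2; bus BusRdX; mem=10
  op4 P0: load  L3 → E/I/I/I on L3; bus BusRd; mem=30
  op5 P3: load  L1 → S/I/I/S on L1; bus BusRd; mem=0
  op6 P3: store L3 := 36 → I/I/I/M on L3; bus BusRdX; mem=30
  op7 P2: load  L0 → I/I/E/I on L0; bus BusRd; mem=0
  op8 P3: load  L5 → I/I/I/E on L5; bus BusRd; mem=80
  op9 P0: store L5 := 96 → M/I/I/I on L5; bus BusRdX; mem=80
  op10 P0: store L1 := 6 → M/I/I/I on L1; bus BusUpgr; mem=0
  op11 P3: store L1 := 95 → I/I/I/M on L1; bus BusRdX Flush; mem=6
  op12 P0: store L1 := 3 → M/I/I/I on L1; bus BusRdX Flush; mem=95
  op13 P2: load  L3 → I/I/S/S on L3; bus BusRd Flush; mem=36
  op14 P1: store L4 := 42 → I/M/I/I on L4; bus BusRdX Flush; mem=37
  op15 P0: store L4 := 41 → M/I/I/I on L4; bus BusRdX Flush; mem=42
  op16 P2: load  L3 → I/I/S/S on L3; bus (none); mem=36
  op17 P0: store L3 := 14 → M/I/I/I on L3; bus BusRdX; mem=36

bus = BusRdX,Flush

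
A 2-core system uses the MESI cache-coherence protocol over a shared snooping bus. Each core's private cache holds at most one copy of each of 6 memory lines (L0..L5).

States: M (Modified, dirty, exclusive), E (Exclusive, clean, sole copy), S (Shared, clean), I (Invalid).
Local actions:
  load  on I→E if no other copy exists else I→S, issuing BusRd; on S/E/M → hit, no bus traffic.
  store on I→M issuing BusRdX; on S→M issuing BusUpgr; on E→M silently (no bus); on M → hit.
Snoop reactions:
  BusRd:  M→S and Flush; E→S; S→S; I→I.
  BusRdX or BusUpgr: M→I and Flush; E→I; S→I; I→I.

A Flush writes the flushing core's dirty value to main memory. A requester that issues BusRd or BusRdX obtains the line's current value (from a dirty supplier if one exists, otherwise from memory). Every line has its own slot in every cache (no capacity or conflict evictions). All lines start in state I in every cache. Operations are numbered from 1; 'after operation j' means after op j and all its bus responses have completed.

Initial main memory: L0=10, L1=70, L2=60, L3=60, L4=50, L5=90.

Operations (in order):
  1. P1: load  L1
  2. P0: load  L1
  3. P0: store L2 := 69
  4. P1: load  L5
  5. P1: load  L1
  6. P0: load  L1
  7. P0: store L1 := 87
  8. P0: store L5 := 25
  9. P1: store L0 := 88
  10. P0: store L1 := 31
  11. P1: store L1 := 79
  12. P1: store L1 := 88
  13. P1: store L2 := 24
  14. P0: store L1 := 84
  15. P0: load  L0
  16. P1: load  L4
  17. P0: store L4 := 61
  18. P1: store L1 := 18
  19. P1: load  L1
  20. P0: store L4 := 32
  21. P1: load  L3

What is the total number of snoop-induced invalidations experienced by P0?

[1] P1: load  L1 | P0:I, P1:E(70) | bus: BusRd
[2] P0: load  L1 | P0:S(70), P1:S(70) | bus: BusRd
[3] P0: store L2 := 69 | P0:M(69), P1:I | bus: BusRdX
[4] P1: load  L5 | P0:I, P1:E(90) | bus: BusRd
[5] P1: load  L1 | P0:S(70), P1:S(70) | bus: none
[6] P0: load  L1 | P0:S(70), P1:S(70) | bus: none
[7] P0: store L1 := 87 | P0:M(87), P1:I | bus: BusUpgr
[8] P0: store L5 := 25 | P0:M(25), P1:I | bus: BusRdX
[9] P1: store L0 := 88 | P0:I, P1:M(88) | bus: BusRdX
[10] P0: store L1 := 31 | P0:M(31), P1:I | bus: none
[11] P1: store L1 := 79 | P0:I, P1:M(79) | bus: BusRdX,Flush
[12] P1: store L1 := 88 | P0:I, P1:M(88) | bus: none
[13] P1: store L2 := 24 | P0:I, P1:M(24) | bus: BusRdX,Flush
[14] P0: store L1 := 84 | P0:M(84), P1:I | bus: BusRdX,Flush
[15] P0: load  L0 | P0:S(88), P1:S(88) | bus: BusRd,Flush
[16] P1: load  L4 | P0:I, P1:E(50) | bus: BusRd
[17] P0: store L4 := 61 | P0:M(61), P1:I | bus: BusRdX
[18] P1: store L1 := 18 | P0:I, P1:M(18) | bus: BusRdX,Flush
[19] P1: load  L1 | P0:I, P1:M(18) | bus: none
[20] P0: store L4 := 32 | P0:M(32), P1:I | bus: none
[21] P1: load  L3 | P0:I, P1:E(60) | bus: BusRd

invalidations = 3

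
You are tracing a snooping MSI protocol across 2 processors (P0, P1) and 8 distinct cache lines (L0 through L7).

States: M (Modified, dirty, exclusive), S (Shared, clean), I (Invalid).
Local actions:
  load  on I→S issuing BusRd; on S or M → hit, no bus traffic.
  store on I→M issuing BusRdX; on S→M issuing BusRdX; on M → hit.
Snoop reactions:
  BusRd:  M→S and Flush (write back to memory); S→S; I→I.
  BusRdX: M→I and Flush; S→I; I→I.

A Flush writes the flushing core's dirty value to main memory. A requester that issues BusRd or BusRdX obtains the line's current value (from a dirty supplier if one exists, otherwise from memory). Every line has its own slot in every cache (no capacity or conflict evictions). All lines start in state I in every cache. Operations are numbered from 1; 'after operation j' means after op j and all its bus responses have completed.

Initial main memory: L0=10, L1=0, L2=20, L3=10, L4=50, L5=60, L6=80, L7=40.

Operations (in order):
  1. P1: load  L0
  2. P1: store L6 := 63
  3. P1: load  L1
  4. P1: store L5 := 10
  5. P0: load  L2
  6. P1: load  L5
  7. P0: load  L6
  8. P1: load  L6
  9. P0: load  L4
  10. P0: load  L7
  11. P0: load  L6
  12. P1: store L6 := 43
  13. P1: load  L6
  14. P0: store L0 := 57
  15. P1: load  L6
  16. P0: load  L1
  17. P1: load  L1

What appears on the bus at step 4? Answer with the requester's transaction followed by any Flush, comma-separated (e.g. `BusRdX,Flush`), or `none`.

bus = BusRdX

1. P1: load  L0  bus=[BusRd]  L0: P0=I P1=S  mem[L0]=10
2. P1: store L6 := 63  bus=[BusRdX]  L6: P0=I P1=M  mem[L6]=80
3. P1: load  L1  bus=[BusRd]  L1: P0=I P1=S  mem[L1]=0
4. P1: store L5 := 10  bus=[BusRdX]  L5: P0=I P1=M  mem[L5]=60
5. P0: load  L2  bus=[BusRd]  L2: P0=S P1=I  mem[L2]=20
6. P1: load  L5  bus=[-]  L5: P0=I P1=M  mem[L5]=60
7. P0: load  L6  bus=[BusRd,Flush]  L6: P0=S P1=S  mem[L6]=63
8. P1: load  L6  bus=[-]  L6: P0=S P1=S  mem[L6]=63
9. P0: load  L4  bus=[BusRd]  L4: P0=S P1=I  mem[L4]=50
10. P0: load  L7  bus=[BusRd]  L7: P0=S P1=I  mem[L7]=40
11. P0: load  L6  bus=[-]  L6: P0=S P1=S  mem[L6]=63
12. P1: store L6 := 43  bus=[BusRdX]  L6: P0=I P1=M  mem[L6]=63
13. P1: load  L6  bus=[-]  L6: P0=I P1=M  mem[L6]=63
14. P0: store L0 := 57  bus=[BusRdX]  L0: P0=M P1=I  mem[L0]=10
15. P1: load  L6  bus=[-]  L6: P0=I P1=M  mem[L6]=63
16. P0: load  L1  bus=[BusRd]  L1: P0=S P1=S  mem[L1]=0
17. P1: load  L1  bus=[-]  L1: P0=S P1=S  mem[L1]=0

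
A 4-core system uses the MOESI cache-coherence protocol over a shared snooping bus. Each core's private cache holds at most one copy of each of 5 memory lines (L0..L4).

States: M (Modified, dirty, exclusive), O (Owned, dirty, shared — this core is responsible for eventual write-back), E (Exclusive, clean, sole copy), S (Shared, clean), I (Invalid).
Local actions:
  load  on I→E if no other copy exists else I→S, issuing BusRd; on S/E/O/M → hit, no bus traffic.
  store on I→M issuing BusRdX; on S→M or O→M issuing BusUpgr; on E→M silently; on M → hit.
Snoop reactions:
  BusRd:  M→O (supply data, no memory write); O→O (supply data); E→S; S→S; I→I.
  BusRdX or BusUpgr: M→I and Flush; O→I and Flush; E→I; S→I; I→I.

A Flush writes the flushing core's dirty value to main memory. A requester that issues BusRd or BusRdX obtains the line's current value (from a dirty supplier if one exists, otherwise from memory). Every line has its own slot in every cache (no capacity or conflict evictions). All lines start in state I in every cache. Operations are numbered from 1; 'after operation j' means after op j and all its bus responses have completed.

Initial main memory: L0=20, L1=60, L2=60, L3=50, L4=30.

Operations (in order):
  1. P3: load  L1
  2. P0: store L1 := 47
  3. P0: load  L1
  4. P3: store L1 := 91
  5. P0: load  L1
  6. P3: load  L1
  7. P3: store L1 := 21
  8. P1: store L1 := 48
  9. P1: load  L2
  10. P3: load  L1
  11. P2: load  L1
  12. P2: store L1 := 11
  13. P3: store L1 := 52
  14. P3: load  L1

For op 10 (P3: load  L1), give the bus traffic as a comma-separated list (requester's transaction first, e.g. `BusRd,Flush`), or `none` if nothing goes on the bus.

  op1 P3: load  L1 → I/I/I/E on L1; bus BusRd; mem=60
  op2 P0: store L1 := 47 → M/I/I/I on L1; bus BusRdX; mem=60
  op3 P0: load  L1 → M/I/I/I on L1; bus (none); mem=60
  op4 P3: store L1 := 91 → I/I/I/M on L1; bus BusRdX Flush; mem=47
  op5 P0: load  L1 → S/I/I/O on L1; bus BusRd; mem=47
  op6 P3: load  L1 → S/I/I/O on L1; bus (none); mem=47
  op7 P3: store L1 := 21 → I/I/I/M on L1; bus BusUpgr; mem=47
  op8 P1: store L1 := 48 → I/M/I/I on L1; bus BusRdX Flush; mem=21
  op9 P1: load  L2 → I/E/I/I on L2; bus BusRd; mem=60
  op10 P3: load  L1 → I/O/I/S on L1; bus BusRd; mem=21
  op11 P2: load  L1 → I/O/S/S on L1; bus BusRd; mem=21
  op12 P2: store L1 := 11 → I/I/M/I on L1; bus BusUpgr Flush; mem=48
  op13 P3: store L1 := 52 → I/I/I/M on L1; bus BusRdX Flush; mem=11
  op14 P3: load  L1 → I/I/I/M on L1; bus (none); mem=11

bus = BusRd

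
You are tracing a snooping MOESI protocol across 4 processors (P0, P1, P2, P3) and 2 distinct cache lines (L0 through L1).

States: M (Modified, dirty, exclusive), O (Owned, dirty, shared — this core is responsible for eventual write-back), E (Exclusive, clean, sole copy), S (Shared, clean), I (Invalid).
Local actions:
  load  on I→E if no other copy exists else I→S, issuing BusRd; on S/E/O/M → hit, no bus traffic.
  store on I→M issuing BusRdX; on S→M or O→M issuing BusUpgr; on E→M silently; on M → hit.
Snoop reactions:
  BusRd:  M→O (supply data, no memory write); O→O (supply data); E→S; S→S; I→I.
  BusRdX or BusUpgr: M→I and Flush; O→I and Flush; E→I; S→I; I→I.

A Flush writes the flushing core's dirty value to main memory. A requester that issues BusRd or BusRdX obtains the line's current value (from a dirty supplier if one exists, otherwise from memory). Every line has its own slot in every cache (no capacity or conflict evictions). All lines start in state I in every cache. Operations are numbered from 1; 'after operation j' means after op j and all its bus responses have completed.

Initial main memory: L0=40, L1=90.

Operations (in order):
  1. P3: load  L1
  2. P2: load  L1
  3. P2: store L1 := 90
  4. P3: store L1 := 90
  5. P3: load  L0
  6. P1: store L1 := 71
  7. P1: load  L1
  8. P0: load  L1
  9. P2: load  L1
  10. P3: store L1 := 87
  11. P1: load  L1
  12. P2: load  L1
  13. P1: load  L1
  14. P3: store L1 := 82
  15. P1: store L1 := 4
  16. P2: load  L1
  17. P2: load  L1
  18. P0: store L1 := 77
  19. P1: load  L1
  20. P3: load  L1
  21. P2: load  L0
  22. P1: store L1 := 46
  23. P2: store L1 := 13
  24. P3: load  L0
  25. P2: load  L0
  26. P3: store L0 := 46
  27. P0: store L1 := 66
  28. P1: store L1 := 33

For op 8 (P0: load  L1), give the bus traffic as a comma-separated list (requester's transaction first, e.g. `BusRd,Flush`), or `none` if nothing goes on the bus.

1. P3: load  L1  bus=[BusRd]  L1: P0=I P1=I P2=I P3=E  mem[L1]=90
2. P2: load  L1  bus=[BusRd]  L1: P0=I P1=I P2=S P3=S  mem[L1]=90
3. P2: store L1 := 90  bus=[BusUpgr]  L1: P0=I P1=I P2=M P3=I  mem[L1]=90
4. P3: store L1 := 90  bus=[BusRdX,Flush]  L1: P0=I P1=I P2=I P3=M  mem[L1]=90
5. P3: load  L0  bus=[BusRd]  L0: P0=I P1=I P2=I P3=E  mem[L0]=40
6. P1: store L1 := 71  bus=[BusRdX,Flush]  L1: P0=I P1=M P2=I P3=I  mem[L1]=90
7. P1: load  L1  bus=[-]  L1: P0=I P1=M P2=I P3=I  mem[L1]=90
8. P0: load  L1  bus=[BusRd]  L1: P0=S P1=O P2=I P3=I  mem[L1]=90
9. P2: load  L1  bus=[BusRd]  L1: P0=S P1=O P2=S P3=I  mem[L1]=90
10. P3: store L1 := 87  bus=[BusRdX,Flush]  L1: P0=I P1=I P2=I P3=M  mem[L1]=71
11. P1: load  L1  bus=[BusRd]  L1: P0=I P1=S P2=I P3=O  mem[L1]=71
12. P2: load  L1  bus=[BusRd]  L1: P0=I P1=S P2=S P3=O  mem[L1]=71
13. P1: load  L1  bus=[-]  L1: P0=I P1=S P2=S P3=O  mem[L1]=71
14. P3: store L1 := 82  bus=[BusUpgr]  L1: P0=I P1=I P2=I P3=M  mem[L1]=71
15. P1: store L1 := 4  bus=[BusRdX,Flush]  L1: P0=I P1=M P2=I P3=I  mem[L1]=82
16. P2: load  L1  bus=[BusRd]  L1: P0=I P1=O P2=S P3=I  mem[L1]=82
17. P2: load  L1  bus=[-]  L1: P0=I P1=O P2=S P3=I  mem[L1]=82
18. P0: store L1 := 77  bus=[BusRdX,Flush]  L1: P0=M P1=I P2=I P3=I  mem[L1]=4
19. P1: load  L1  bus=[BusRd]  L1: P0=O P1=S P2=I P3=I  mem[L1]=4
20. P3: load  L1  bus=[BusRd]  L1: P0=O P1=S P2=I P3=S  mem[L1]=4
21. P2: load  L0  bus=[BusRd]  L0: P0=I P1=I P2=S P3=S  mem[L0]=40
22. P1: store L1 := 46  bus=[BusUpgr,Flush]  L1: P0=I P1=M P2=I P3=I  mem[L1]=77
23. P2: store L1 := 13  bus=[BusRdX,Flush]  L1: P0=I P1=I P2=M P3=I  mem[L1]=46
24. P3: load  L0  bus=[-]  L0: P0=I P1=I P2=S P3=S  mem[L0]=40
25. P2: load  L0  bus=[-]  L0: P0=I P1=I P2=S P3=S  mem[L0]=40
26. P3: store L0 := 46  bus=[BusUpgr]  L0: P0=I P1=I P2=I P3=M  mem[L0]=40
27. P0: store L1 := 66  bus=[BusRdX,Flush]  L1: P0=M P1=I P2=I P3=I  mem[L1]=13
28. P1: store L1 := 33  bus=[BusRdX,Flush]  L1: P0=I P1=M P2=I P3=I  mem[L1]=66

bus = BusRd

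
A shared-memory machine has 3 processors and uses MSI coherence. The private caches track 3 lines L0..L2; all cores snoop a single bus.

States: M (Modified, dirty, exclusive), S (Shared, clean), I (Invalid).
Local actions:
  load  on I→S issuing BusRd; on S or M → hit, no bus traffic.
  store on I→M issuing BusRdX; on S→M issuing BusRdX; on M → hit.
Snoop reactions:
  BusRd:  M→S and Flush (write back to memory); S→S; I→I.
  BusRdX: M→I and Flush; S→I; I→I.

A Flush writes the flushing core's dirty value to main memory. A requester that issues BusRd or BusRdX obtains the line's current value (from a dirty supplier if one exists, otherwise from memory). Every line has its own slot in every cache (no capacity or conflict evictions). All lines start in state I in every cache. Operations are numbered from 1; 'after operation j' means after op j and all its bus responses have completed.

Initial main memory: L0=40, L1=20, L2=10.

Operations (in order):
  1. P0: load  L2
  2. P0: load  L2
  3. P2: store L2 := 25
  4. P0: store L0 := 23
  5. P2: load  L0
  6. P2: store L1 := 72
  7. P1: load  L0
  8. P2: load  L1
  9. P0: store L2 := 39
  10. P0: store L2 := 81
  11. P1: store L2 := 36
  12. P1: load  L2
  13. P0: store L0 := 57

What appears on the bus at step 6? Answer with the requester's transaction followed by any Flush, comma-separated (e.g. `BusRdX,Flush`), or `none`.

bus = BusRdX

[1] P0: load  L2 | P0:S(10), P1:I, P2:I | bus: BusRd
[2] P0: load  L2 | P0:S(10), P1:I, P2:I | bus: none
[3] P2: store L2 := 25 | P0:I, P1:I, P2:M(25) | bus: BusRdX
[4] P0: store L0 := 23 | P0:M(23), P1:I, P2:I | bus: BusRdX
[5] P2: load  L0 | P0:S(23), P1:I, P2:S(23) | bus: BusRd,Flush
[6] P2: store L1 := 72 | P0:I, P1:I, P2:M(72) | bus: BusRdX
[7] P1: load  L0 | P0:S(23), P1:S(23), P2:S(23) | bus: BusRd
[8] P2: load  L1 | P0:I, P1:I, P2:M(72) | bus: none
[9] P0: store L2 := 39 | P0:M(39), P1:I, P2:I | bus: BusRdX,Flush
[10] P0: store L2 := 81 | P0:M(81), P1:I, P2:I | bus: none
[11] P1: store L2 := 36 | P0:I, P1:M(36), P2:I | bus: BusRdX,Flush
[12] P1: load  L2 | P0:I, P1:M(36), P2:I | bus: none
[13] P0: store L0 := 57 | P0:M(57), P1:I, P2:I | bus: BusRdX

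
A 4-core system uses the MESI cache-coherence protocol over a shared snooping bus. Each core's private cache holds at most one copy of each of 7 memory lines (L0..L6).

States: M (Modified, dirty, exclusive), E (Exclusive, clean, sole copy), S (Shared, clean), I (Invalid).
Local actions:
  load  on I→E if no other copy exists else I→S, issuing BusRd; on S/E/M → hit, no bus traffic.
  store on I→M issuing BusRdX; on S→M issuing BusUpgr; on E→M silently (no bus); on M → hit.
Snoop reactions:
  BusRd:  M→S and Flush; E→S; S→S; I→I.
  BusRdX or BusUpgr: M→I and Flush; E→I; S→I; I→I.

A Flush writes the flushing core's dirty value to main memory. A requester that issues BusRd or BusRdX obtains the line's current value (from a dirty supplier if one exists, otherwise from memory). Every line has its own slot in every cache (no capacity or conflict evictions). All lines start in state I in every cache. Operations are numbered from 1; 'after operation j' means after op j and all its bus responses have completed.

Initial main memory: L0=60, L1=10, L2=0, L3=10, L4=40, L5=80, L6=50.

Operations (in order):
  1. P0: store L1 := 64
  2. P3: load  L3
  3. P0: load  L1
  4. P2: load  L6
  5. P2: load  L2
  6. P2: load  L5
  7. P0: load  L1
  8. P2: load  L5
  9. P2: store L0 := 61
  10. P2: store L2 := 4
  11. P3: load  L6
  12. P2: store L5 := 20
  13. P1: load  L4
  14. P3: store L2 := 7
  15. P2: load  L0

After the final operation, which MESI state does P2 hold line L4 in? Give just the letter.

  op1 P0: store L1 := 64 → M/I/I/I on L1; bus BusRdX; mem=10
  op2 P3: load  L3 → I/I/I/E on L3; bus BusRd; mem=10
  op3 P0: load  L1 → M/I/I/I on L1; bus (none); mem=10
  op4 P2: load  L6 → I/I/E/I on L6; bus BusRd; mem=50
  op5 P2: load  L2 → I/I/E/I on L2; bus BusRd; mem=0
  op6 P2: load  L5 → I/I/E/I on L5; bus BusRd; mem=80
  op7 P0: load  L1 → M/I/I/I on L1; bus (none); mem=10
  op8 P2: load  L5 → I/I/E/I on L5; bus (none); mem=80
  op9 P2: store L0 := 61 → I/I/M/I on L0; bus BusRdX; mem=60
  op10 P2: store L2 := 4 → I/I/M/I on L2; bus (none); mem=0
  op11 P3: load  L6 → I/I/S/S on L6; bus BusRd; mem=50
  op12 P2: store L5 := 20 → I/I/M/I on L5; bus (none); mem=80
  op13 P1: load  L4 → I/E/I/I on L4; bus BusRd; mem=40
  op14 P3: store L2 := 7 → I/I/I/M on L2; bus BusRdX Flush; mem=4
  op15 P2: load  L0 → I/I/M/I on L0; bus (none); mem=60

state = I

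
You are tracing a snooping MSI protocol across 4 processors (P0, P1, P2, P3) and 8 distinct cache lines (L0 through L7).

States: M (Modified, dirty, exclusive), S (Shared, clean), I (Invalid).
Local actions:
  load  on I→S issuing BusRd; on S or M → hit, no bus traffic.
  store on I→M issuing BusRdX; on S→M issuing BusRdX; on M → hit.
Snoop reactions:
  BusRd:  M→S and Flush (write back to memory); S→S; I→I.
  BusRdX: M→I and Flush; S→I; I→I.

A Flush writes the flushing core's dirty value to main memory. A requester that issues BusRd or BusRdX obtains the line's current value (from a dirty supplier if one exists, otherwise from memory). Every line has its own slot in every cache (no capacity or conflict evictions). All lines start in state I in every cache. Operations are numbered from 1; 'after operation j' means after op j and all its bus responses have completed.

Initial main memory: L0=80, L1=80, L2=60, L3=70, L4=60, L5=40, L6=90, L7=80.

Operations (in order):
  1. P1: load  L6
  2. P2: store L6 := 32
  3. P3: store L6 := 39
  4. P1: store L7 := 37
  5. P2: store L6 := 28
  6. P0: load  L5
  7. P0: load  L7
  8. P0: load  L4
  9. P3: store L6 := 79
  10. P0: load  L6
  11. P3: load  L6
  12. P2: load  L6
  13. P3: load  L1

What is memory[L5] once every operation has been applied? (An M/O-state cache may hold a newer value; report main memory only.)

memory[L5] = 40

  op1 P1: load  L6 → I/S/I/I on L6; bus BusRd; mem=90
  op2 P2: store L6 := 32 → I/I/M/I on L6; bus BusRdX; mem=90
  op3 P3: store L6 := 39 → I/I/I/M on L6; bus BusRdX Flush; mem=32
  op4 P1: store L7 := 37 → I/M/I/I on L7; bus BusRdX; mem=80
  op5 P2: store L6 := 28 → I/I/M/I on L6; bus BusRdX Flush; mem=39
  op6 P0: load  L5 → S/I/I/I on L5; bus BusRd; mem=40
  op7 P0: load  L7 → S/S/I/I on L7; bus BusRd Flush; mem=37
  op8 P0: load  L4 → S/I/I/I on L4; bus BusRd; mem=60
  op9 P3: store L6 := 79 → I/I/I/M on L6; bus BusRdX Flush; mem=28
  op10 P0: load  L6 → S/I/I/S on L6; bus BusRd Flush; mem=79
  op11 P3: load  L6 → S/I/I/S on L6; bus (none); mem=79
  op12 P2: load  L6 → S/I/S/S on L6; bus BusRd; mem=79
  op13 P3: load  L1 → I/I/I/S on L1; bus BusRd; mem=80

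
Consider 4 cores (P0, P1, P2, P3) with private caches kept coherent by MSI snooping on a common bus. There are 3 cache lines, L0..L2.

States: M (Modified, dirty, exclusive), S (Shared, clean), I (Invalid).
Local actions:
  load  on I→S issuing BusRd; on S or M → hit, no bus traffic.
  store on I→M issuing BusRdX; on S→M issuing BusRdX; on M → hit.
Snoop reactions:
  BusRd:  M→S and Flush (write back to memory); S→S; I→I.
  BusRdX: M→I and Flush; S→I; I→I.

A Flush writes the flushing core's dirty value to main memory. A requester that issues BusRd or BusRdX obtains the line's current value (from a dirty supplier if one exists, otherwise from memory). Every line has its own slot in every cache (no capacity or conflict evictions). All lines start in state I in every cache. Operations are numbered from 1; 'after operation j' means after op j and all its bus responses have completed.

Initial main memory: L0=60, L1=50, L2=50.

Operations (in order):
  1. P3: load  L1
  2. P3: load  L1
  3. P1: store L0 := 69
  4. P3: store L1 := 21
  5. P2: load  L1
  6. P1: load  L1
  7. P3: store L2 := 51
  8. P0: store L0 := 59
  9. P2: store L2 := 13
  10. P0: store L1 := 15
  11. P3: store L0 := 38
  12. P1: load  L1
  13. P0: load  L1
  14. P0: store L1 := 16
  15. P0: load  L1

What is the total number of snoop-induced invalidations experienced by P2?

1. P3: load  L1  bus=[BusRd]  L1: P0=I P1=I P2=I P3=S  mem[L1]=50
2. P3: load  L1  bus=[-]  L1: P0=I P1=I P2=I P3=S  mem[L1]=50
3. P1: store L0 := 69  bus=[BusRdX]  L0: P0=I P1=M P2=I P3=I  mem[L0]=60
4. P3: store L1 := 21  bus=[BusRdX]  L1: P0=I P1=I P2=I P3=M  mem[L1]=50
5. P2: load  L1  bus=[BusRd,Flush]  L1: P0=I P1=I P2=S P3=S  mem[L1]=21
6. P1: load  L1  bus=[BusRd]  L1: P0=I P1=S P2=S P3=S  mem[L1]=21
7. P3: store L2 := 51  bus=[BusRdX]  L2: P0=I P1=I P2=I P3=M  mem[L2]=50
8. P0: store L0 := 59  bus=[BusRdX,Flush]  L0: P0=M P1=I P2=I P3=I  mem[L0]=69
9. P2: store L2 := 13  bus=[BusRdX,Flush]  L2: P0=I P1=I P2=M P3=I  mem[L2]=51
10. P0: store L1 := 15  bus=[BusRdX]  L1: P0=M P1=I P2=I P3=I  mem[L1]=21
11. P3: store L0 := 38  bus=[BusRdX,Flush]  L0: P0=I P1=I P2=I P3=M  mem[L0]=59
12. P1: load  L1  bus=[BusRd,Flush]  L1: P0=S P1=S P2=I P3=I  mem[L1]=15
13. P0: load  L1  bus=[-]  L1: P0=S P1=S P2=I P3=I  mem[L1]=15
14. P0: store L1 := 16  bus=[BusRdX]  L1: P0=M P1=I P2=I P3=I  mem[L1]=15
15. P0: load  L1  bus=[-]  L1: P0=M P1=I P2=I P3=I  mem[L1]=15

invalidations = 1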